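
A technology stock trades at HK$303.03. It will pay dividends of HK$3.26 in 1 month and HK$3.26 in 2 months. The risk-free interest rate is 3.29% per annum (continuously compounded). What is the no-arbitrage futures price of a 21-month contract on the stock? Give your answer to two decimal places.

HK$314.11

PV(dividends) I = 3.26·e^(−0.0329·1/12) + 3.26·e^(−0.0329·2/12)
I = 3.2511 + 3.2422 = 6.4933
F = (S − I)·e^(rT) = (303.03 − 6.4933) · e^(0.0329·21/12)
= 296.5367 · e^0.057575 = 296.5367 × 1.059265 = HK$314.11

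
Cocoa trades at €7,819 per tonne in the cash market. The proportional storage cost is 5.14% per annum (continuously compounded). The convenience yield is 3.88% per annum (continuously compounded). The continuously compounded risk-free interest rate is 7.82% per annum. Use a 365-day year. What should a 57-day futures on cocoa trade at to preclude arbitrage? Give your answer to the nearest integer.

€7,931 per tonne

Net carry = r + u − y = 0.0782 + 0.0514 − 0.0388 = 0.0908
F = S·e^((r+u−y)T) = 7819 · e^(0.0908 × 57/365) = 7819 · e^0.014180
= 7819 × 1.014281 = €7,931 per tonne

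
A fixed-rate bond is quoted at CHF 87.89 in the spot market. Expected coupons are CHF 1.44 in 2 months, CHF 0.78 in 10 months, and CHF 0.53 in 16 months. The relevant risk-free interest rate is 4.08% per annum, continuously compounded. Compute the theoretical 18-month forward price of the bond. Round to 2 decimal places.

CHF 90.58

PV(coupons) I = 1.44·e^(−0.0408·2/12) + 0.78·e^(−0.0408·10/12) + 0.53·e^(−0.0408·16/12)
I = 1.4302 + 0.7539 + 0.5019 = 2.6860
F = (S − I)·e^(rT) = (87.89 − 2.6860) · e^(0.0408·18/12)
= 85.2040 · e^0.061200 = 85.2040 × 1.063112 = CHF 90.58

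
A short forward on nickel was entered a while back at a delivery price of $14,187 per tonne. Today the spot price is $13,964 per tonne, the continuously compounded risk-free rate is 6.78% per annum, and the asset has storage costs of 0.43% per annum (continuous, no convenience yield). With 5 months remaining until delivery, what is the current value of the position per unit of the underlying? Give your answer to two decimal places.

-$197.22 per tonne

Current fair forward for the remaining 5 months: F = S·e^((r + u)·T), (r + u) = 0.0678 + 0.0043 = 0.0721
F = 13964 · e^(0.0721 × 5/12) = 13964 × 1.03049747 = 14389.8667
Value of long forward = (F − K)·e^(−rT) = (14389.8667 − 14187) · e^(−0.0678·5/12)
= 202.8667 × 0.97214530 = 197.22
Short position value = −(long value) = -$197.22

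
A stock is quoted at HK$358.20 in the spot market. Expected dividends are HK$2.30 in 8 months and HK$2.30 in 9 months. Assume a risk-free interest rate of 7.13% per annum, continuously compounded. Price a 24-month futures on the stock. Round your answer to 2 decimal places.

PV(dividends) I = 2.30·e^(−0.0713·8/12) + 2.30·e^(−0.0713·9/12)
I = 2.1932 + 2.1802 = 4.3734
F = (S − I)·e^(rT) = (358.20 − 4.3734) · e^(0.0713·24/12)
= 353.8266 · e^0.142600 = 353.8266 × 1.153268 = HK$408.06

HK$408.06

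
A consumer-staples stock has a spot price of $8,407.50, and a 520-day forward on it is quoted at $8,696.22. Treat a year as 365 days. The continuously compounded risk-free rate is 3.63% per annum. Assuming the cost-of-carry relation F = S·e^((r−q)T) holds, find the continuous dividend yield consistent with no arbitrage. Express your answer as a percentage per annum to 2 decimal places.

1.26%

From F = S·e^((r−q)T): (r − q) = ln(F/S)/T
ln(8696.22/8407.50) = ln(1.034341) = 0.033765
(r − q) = 0.033765 / (520/365) = 0.023700
q = r − ln(F/S)/T = 0.0363 − 0.023700 = 0.012600
q = 1.26%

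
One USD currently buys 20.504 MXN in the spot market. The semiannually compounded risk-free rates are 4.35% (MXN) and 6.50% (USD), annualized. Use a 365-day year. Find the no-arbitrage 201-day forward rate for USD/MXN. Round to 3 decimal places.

20.269

By covered interest parity, F = S · (1+r_MXN/2)^(2T) / (1+r_USD/2)^(2T)
= 20.504 × 1.023981 / 1.035853 = 20.504 × 0.988539
F = 20.269 MXN per USD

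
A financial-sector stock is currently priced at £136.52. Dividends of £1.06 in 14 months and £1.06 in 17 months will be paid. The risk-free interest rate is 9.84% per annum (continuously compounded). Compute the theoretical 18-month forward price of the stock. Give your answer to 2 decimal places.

£156.07

PV(dividends) I = 1.06·e^(−0.0984·14/12) + 1.06·e^(−0.0984·17/12)
I = 0.9450 + 0.9221 = 1.8671
F = (S − I)·e^(rT) = (136.52 − 1.8671) · e^(0.0984·18/12)
= 134.6529 · e^0.147600 = 134.6529 × 1.159049 = £156.07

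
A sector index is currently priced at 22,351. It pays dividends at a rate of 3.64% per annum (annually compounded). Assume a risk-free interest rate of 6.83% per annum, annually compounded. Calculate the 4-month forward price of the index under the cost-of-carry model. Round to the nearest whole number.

F = S · (1+r)^T / (1+q)^T
= 22351 × 1.022267 / 1.011989 = 22351 × 1.010156
F = 22,578

22,578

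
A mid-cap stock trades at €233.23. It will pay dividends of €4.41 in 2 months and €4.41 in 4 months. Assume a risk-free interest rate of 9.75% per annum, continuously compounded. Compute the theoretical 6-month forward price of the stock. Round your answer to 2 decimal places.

€235.84

PV(dividends) I = 4.41·e^(−0.0975·2/12) + 4.41·e^(−0.0975·4/12)
I = 4.3389 + 4.2690 = 8.6079
F = (S − I)·e^(rT) = (233.23 − 8.6079) · e^(0.0975·6/12)
= 224.6221 · e^0.048750 = 224.6221 × 1.049958 = €235.84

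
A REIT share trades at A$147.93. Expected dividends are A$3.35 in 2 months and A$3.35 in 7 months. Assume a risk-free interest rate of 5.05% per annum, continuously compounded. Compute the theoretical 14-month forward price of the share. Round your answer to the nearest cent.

PV(dividends) I = 3.35·e^(−0.0505·2/12) + 3.35·e^(−0.0505·7/12)
I = 3.3219 + 3.2528 = 6.5747
F = (S − I)·e^(rT) = (147.93 − 6.5747) · e^(0.0505·14/12)
= 141.3553 · e^0.058917 = 141.3553 × 1.060687 = A$149.93

A$149.93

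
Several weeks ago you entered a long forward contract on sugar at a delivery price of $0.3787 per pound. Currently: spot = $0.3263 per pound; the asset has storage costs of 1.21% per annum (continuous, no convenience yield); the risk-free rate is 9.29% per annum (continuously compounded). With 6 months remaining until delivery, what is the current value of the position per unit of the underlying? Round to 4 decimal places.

Current fair forward for the remaining 6 months: F = S·e^((r + u)·T), (r + u) = 0.0929 + 0.0121 = 0.1050
F = 0.3263 · e^(0.1050 × 6/12) = 0.3263 × 1.053903 = 0.3439
Value of long forward = (F − K)·e^(−rT) = (0.3439 − 0.3787) · e^(−0.0929·6/12)
= -0.0348 × 0.954612 = -0.0332

-$0.0332 per pound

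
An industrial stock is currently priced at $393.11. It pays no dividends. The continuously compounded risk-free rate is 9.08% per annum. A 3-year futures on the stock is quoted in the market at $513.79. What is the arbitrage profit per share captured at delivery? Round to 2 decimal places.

Fair futures: F* = S·e^(carry·T), with carry = r = 0.0908
F* = 393.11 · e^(0.0908 × 3) = 393.11 · e^0.272400 = 393.11 × 1.313112 = $516.1975
Market $513.79 < fair $516.1975: forward underpriced → reverse cash-and-carry (short spot, go long the forward).
At maturity, profit = |F_mkt − F*| = |513.79 − 516.1975| = $2.41 per share

$2.41 per share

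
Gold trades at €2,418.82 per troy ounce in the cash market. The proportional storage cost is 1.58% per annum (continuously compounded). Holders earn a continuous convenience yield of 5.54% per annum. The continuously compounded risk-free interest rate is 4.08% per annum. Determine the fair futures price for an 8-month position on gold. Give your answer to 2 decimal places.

€2,420.76 per troy ounce

Net carry = r + u − y = 0.0408 + 0.0158 − 0.0554 = 0.0012
F = S·e^((r+u−y)T) = 2418.82 · e^(0.0012 × 8/12) = 2418.82 · e^0.00080000
= 2418.82 × 1.00080032 = €2,420.76 per troy ounce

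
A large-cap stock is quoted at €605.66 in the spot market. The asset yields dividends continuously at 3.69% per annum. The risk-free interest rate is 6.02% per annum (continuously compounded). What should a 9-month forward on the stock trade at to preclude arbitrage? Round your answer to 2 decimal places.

€616.34

F = S·e^((r − q)T) = 605.66 · e^((0.0602 − 0.0369) × 9/12)
= 605.66 · e^0.017475 = 605.66 × 1.017629
F = €616.34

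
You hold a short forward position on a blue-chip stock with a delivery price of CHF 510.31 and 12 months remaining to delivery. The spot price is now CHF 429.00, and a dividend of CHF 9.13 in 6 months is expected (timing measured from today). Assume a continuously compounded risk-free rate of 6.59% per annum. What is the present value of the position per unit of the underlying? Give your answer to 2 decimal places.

PV(remaining dividends) I = 9.13·e^(−0.0659·6/12) = 8.8341
Current forward F = (S − I)·e^(rT) = (429.00 − 8.8341)·e^(0.0659·12/12) = 420.1659 × 1.068120 = 448.7876
Value (long) = (F − K)·e^(−rT) = (448.7876 − 510.31) × 0.936224 = -57.5987
Short position value = −(long value) = CHF 57.60

CHF 57.60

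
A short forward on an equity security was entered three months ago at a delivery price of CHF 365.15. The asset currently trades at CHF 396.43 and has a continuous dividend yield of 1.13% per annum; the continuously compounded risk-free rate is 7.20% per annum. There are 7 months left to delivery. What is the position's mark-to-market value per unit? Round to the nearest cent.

-CHF 43.69

Current fair forward for the remaining 7 months: F = S·e^((r − q)·T), (r − q) = 0.0720 − 0.0113 = 0.0607
F = 396.43 · e^(0.0607 × 7/12) = 396.43 × 1.036043 = 410.7185
Value of long forward = (F − K)·e^(−rT) = (410.7185 − 365.15) · e^(−0.0720·7/12)
= 45.5685 × 0.958870 = 43.69
Short position value = −(long value) = -CHF 43.69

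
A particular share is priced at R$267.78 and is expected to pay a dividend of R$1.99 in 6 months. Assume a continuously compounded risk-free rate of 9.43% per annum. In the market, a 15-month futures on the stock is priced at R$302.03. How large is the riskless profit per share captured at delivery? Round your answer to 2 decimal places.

PV(dividends) I = 1.99·e^(−0.0943·6/12) = 1.8983
Fair futures F* = (S − I)·e^(rT) = (267.78 − 1.8983)·e^0.117875 = 265.8817 × 1.125103 = 299.1443
Market R$302.03 > fair 299.1443: forward overpriced → cash-and-carry (borrow at r, buy the stock and collect the dividends, short the forward).
Profit at T = |F_mkt − F*| = |302.03 − 299.1443| = R$2.89 per share

R$2.89 per share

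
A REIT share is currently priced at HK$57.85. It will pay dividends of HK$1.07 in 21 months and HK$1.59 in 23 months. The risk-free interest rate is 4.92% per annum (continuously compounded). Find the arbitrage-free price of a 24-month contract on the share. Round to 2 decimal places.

PV(dividends) I = 1.07·e^(−0.0492·21/12) + 1.59·e^(−0.0492·23/12)
I = 0.9817 + 1.4469 = 2.4286
F = (S − I)·e^(rT) = (57.85 − 2.4286) · e^(0.0492·24/12)
= 55.4214 · e^0.098400 = 55.4214 × 1.103404 = HK$61.15

HK$61.15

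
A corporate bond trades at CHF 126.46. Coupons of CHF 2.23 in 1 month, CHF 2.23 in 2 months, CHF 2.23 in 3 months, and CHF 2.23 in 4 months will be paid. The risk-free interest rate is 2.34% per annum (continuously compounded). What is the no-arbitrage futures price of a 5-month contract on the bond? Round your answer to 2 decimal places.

CHF 118.74

PV(coupons) I = 2.23·e^(−0.0234·1/12) + 2.23·e^(−0.0234·2/12) + 2.23·e^(−0.0234·3/12) + 2.23·e^(−0.0234·4/12)
I = 2.2257 + 2.2213 + 2.2170 + 2.2127 = 8.8767
F = (S − I)·e^(rT) = (126.46 − 8.8767) · e^(0.0234·5/12)
= 117.5833 · e^0.009750 = 117.5833 × 1.009798 = CHF 118.74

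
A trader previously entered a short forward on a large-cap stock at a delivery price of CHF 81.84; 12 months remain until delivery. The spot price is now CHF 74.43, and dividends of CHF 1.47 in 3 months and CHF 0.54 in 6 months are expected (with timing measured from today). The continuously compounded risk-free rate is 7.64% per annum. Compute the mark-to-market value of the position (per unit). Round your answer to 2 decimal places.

CHF 3.35

PV(remaining dividends) I = 1.47·e^(−0.0764·3/12) + 0.54·e^(−0.0764·6/12) = 1.9620
Current forward F = (S − I)·e^(rT) = (74.43 − 1.9620)·e^(0.0764·12/12) = 72.4680 × 1.079394 = 78.2215
Value (long) = (F − K)·e^(−rT) = (78.2215 − 81.84) × 0.926446 = -3.3523
Short position value = −(long value) = CHF 3.35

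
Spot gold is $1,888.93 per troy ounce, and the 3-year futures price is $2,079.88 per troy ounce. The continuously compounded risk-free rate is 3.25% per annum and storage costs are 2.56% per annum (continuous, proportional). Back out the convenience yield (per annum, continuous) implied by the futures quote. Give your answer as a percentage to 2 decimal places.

F = S·e^((r+u−y)T) ⇒ (r+u−y) = ln(F/S)/T
ln(2079.88/1888.93) = 0.096300; /T ⇒ 0.032100
y = r + u − ln(F/S)/T = 0.0325 + 0.0256 − 0.032100 = 0.026000
y = 2.60%

2.60%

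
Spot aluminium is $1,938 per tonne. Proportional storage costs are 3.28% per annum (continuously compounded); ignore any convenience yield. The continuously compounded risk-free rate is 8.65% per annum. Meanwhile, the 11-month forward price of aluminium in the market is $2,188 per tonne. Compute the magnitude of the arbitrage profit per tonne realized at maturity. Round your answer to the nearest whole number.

$26 per tonne

Fair forward: F* = S·e^(carry·T), with carry = (r + u) = 0.0865 + 0.0328 = 0.1193
F* = 1938 · e^(0.1193 × 11/12) = 1938 · e^0.109358 = 1938 × 1.115562 = $2161.9592
Market $2188 > fair $2161.9592: forward overpriced → cash-and-carry (buy spot, short the forward).
At maturity, profit = |F_mkt − F*| = |2188 − 2161.9592| = $26 per tonne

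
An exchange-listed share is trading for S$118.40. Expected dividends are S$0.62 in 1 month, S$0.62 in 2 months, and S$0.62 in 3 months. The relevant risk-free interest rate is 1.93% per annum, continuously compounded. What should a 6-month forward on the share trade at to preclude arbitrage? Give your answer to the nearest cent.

PV(dividends) I = 0.62·e^(−0.0193·1/12) + 0.62·e^(−0.0193·2/12) + 0.62·e^(−0.0193·3/12)
I = 0.6190 + 0.6180 + 0.6170 = 1.8540
F = (S − I)·e^(rT) = (118.40 − 1.8540) · e^(0.0193·6/12)
= 116.5460 · e^0.009650 = 116.5460 × 1.009697 = S$117.68

S$117.68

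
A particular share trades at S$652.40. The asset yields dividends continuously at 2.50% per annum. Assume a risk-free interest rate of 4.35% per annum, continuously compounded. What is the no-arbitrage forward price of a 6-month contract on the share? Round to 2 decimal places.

F = S·e^((r − q)T) = 652.40 · e^((0.0435 − 0.0250) × 6/12)
= 652.40 · e^0.009250 = 652.40 × 1.009293
F = S$658.46

S$658.46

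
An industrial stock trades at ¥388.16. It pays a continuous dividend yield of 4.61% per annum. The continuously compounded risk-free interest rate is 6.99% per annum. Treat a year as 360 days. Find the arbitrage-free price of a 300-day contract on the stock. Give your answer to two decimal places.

¥395.94

F = S·e^((r − q)T) = 388.16 · e^((0.0699 − 0.0461) × 300/360)
= 388.16 · e^0.019833 = 388.16 × 1.020031
F = ¥395.94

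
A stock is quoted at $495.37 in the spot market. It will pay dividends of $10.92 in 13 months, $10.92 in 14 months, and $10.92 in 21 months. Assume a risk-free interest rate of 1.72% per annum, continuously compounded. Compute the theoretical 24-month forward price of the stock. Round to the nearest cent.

PV(dividends) I = 10.92·e^(−0.0172·13/12) + 10.92·e^(−0.0172·14/12) + 10.92·e^(−0.0172·21/12)
I = 10.7184 + 10.7031 + 10.5962 = 32.0177
F = (S − I)·e^(rT) = (495.37 − 32.0177) · e^(0.0172·24/12)
= 463.3523 · e^0.034400 = 463.3523 × 1.034999 = $479.57

$479.57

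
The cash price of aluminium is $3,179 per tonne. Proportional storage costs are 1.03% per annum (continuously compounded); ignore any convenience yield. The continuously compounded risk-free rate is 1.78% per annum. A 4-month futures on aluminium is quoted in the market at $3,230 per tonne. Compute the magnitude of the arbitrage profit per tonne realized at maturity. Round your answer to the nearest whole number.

$21 per tonne

Fair futures: F* = S·e^(carry·T), with carry = (r + u) = 0.0178 + 0.0103 = 0.0281
F* = 3179 · e^(0.0281 × 4/12) = 3179 · e^0.009367 = 3179 × 1.009411 = $3208.9176
Market $3230 > fair $3208.9176: forward overpriced → cash-and-carry (buy spot, short the forward).
At maturity, profit = |F_mkt − F*| = |3230 − 3208.9176| = $21 per tonne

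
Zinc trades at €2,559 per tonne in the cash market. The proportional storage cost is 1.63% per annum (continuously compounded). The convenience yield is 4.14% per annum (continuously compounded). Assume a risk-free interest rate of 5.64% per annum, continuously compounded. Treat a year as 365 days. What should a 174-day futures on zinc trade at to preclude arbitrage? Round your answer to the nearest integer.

Net carry = r + u − y = 0.0564 + 0.0163 − 0.0414 = 0.0313
F = S·e^((r+u−y)T) = 2559 · e^(0.0313 × 174/365) = 2559 · e^0.014921
= 2559 × 1.015033 = €2,597 per tonne

€2,597 per tonne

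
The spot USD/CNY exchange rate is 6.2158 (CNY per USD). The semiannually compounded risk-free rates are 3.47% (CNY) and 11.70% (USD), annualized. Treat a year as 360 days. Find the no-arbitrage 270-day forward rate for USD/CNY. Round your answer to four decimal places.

By covered interest parity, F = S · (1+r_CNY/2)^(2T) / (1+r_USD/2)^(2T)
= 6.2158 × 1.026138 / 1.089021 = 6.2158 × 0.942257
F = 5.8569 CNY per USD

5.8569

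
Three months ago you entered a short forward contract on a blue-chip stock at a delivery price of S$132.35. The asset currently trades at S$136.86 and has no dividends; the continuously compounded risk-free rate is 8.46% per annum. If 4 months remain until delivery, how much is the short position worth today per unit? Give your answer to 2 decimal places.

Current fair forward for the remaining 4 months: F = S·e^(r·T), r = 0.0846
F = 136.86 · e^(0.0846 × 4/12) = 136.86 × 1.028601 = 140.7743
Value of long forward = (F − K)·e^(−rT) = (140.7743 − 132.35) · e^(−0.0846·4/12)
= 8.4243 × 0.972194 = 8.19
Short position value = −(long value) = -S$8.19

-S$8.19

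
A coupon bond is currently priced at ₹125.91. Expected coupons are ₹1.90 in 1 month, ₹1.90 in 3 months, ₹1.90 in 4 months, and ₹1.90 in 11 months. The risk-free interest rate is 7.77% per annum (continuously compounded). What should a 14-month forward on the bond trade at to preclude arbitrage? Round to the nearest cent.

PV(coupons) I = 1.90·e^(−0.0777·1/12) + 1.90·e^(−0.0777·3/12) + 1.90·e^(−0.0777·4/12) + 1.90·e^(−0.0777·11/12)
I = 1.8877 + 1.8634 + 1.8514 + 1.7694 = 7.3719
F = (S − I)·e^(rT) = (125.91 − 7.3719) · e^(0.0777·14/12)
= 118.5381 · e^0.090650 = 118.5381 × 1.094886 = ₹129.79

₹129.79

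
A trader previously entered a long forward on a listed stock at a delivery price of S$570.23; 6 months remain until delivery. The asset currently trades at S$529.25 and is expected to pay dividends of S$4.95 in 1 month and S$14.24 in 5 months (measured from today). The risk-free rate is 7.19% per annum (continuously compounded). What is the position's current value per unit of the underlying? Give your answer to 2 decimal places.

-S$39.58

PV(remaining dividends) I = 4.95·e^(−0.0719·1/12) + 14.24·e^(−0.0719·5/12) = 18.7402
Current forward F = (S − I)·e^(rT) = (529.25 − 18.7402)·e^(0.0719·6/12) = 510.5098 × 1.036604 = 529.1965
Value (long) = (F − K)·e^(−rT) = (529.1965 − 570.23) × 0.964689 = -39.5846
Value = -S$39.58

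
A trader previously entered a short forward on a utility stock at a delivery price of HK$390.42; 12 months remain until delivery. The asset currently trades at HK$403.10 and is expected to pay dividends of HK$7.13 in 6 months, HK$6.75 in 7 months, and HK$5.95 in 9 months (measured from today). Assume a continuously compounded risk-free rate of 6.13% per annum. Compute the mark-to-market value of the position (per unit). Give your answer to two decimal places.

PV(remaining dividends) I = 7.13·e^(−0.0613·6/12) + 6.75·e^(−0.0613·7/12) + 5.95·e^(−0.0613·9/12) = 19.1103
Current forward F = (S − I)·e^(rT) = (403.10 − 19.1103)·e^(0.0613·12/12) = 383.9897 × 1.063218 = 408.2648
Value (long) = (F − K)·e^(−rT) = (408.2648 − 390.42) × 0.940541 = 16.7838
Short position value = −(long value) = -HK$16.78

-HK$16.78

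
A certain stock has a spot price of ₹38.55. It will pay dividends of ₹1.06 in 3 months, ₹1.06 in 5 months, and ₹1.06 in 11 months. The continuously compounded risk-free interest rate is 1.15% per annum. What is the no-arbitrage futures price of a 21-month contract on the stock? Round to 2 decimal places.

₹36.11

PV(dividends) I = 1.06·e^(−0.0115·3/12) + 1.06·e^(−0.0115·5/12) + 1.06·e^(−0.0115·11/12)
I = 1.0570 + 1.0549 + 1.0489 = 3.1608
F = (S − I)·e^(rT) = (38.55 − 3.1608) · e^(0.0115·21/12)
= 35.3892 · e^0.020125 = 35.3892 × 1.020329 = ₹36.11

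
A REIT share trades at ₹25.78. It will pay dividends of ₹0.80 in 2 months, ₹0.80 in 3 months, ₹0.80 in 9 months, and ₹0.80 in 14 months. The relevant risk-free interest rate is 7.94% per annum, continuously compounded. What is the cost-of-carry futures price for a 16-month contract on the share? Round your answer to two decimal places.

PV(dividends) I = 0.80·e^(−0.0794·2/12) + 0.80·e^(−0.0794·3/12) + 0.80·e^(−0.0794·9/12) + 0.80·e^(−0.0794·14/12)
I = 0.7895 + 0.7843 + 0.7538 + 0.7292 = 3.0568
F = (S − I)·e^(rT) = (25.78 − 3.0568) · e^(0.0794·16/12)
= 22.7232 · e^0.105867 = 22.7232 × 1.111674 = ₹25.26

₹25.26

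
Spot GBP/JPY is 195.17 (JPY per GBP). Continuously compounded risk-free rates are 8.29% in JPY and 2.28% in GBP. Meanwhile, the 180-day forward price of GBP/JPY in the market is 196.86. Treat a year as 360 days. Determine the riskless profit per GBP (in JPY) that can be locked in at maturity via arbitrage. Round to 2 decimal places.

4.26 per GBP (in JPY)

Fair forward: F* = S·e^(carry·T), with carry = (r_JPY − r_GBP) = 0.0829 − 0.0228 = 0.0601
F* = 195.17 · e^(0.0601 × 180/360) = 195.17 · e^0.030050 = 195.17 × 1.030506 = 201.1239
Market 196.86 < fair 201.1239: forward underpriced → reverse cash-and-carry (short spot, go long the forward).
At maturity, profit = |F_mkt − F*| = |196.86 − 201.1239| = 4.26 per GBP (in JPY)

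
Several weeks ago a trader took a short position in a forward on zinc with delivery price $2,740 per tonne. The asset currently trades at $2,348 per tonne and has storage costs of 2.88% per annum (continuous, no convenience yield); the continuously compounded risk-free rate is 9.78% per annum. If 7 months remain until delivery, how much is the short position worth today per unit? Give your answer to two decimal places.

Current fair forward for the remaining 7 months: F = S·e^((r + u)·T), (r + u) = 0.0978 + 0.0288 = 0.1266
F = 2348 · e^(0.1266 × 7/12) = 2348 × 1.07664530 = 2527.9632
Value of long forward = (F − K)·e^(−rT) = (2527.9632 − 2740) · e^(−0.0978·7/12)
= -212.0368 × 0.94454684 = -200.28
Short position value = −(long value) = $200.28

$200.28 per tonne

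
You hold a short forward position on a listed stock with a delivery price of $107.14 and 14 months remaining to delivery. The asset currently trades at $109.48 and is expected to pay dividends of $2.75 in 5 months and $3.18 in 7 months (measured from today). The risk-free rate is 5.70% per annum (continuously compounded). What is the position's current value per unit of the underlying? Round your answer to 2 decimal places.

-$3.47

PV(remaining dividends) I = 2.75·e^(−0.0570·5/12) + 3.18·e^(−0.0570·7/12) = 5.7615
Current forward F = (S − I)·e^(rT) = (109.48 − 5.7615)·e^(0.0570·14/12) = 103.7185 × 1.068761 = 110.8503
Value (long) = (F − K)·e^(−rT) = (110.8503 − 107.14) × 0.935663 = 3.4716
Short position value = −(long value) = -$3.47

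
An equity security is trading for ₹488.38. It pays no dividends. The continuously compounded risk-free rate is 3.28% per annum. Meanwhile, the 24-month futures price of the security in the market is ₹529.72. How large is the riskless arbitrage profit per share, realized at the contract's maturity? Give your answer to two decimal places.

₹8.23 per share

Fair futures: F* = S·e^(carry·T), with carry = r = 0.0328
F* = 488.38 · e^(0.0328 × 24/12) = 488.38 · e^0.065600 = 488.38 × 1.067800 = ₹521.4922
Market ₹529.72 > fair ₹521.4922: forward overpriced → cash-and-carry (buy spot, short the forward).
At maturity, profit = |F_mkt − F*| = |529.72 − 521.4922| = ₹8.23 per share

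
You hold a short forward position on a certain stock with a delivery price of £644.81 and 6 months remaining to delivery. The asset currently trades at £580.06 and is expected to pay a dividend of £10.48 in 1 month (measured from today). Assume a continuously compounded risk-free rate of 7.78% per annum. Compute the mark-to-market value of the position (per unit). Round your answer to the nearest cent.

£50.56

PV(remaining dividends) I = 10.48·e^(−0.0778·1/12) = 10.4123
Current forward F = (S − I)·e^(rT) = (580.06 − 10.4123)·e^(0.0778·6/12) = 569.6477 × 1.039667 = 592.2439
Value (long) = (F − K)·e^(−rT) = (592.2439 − 644.81) × 0.961847 = -50.5605
Short position value = −(long value) = £50.56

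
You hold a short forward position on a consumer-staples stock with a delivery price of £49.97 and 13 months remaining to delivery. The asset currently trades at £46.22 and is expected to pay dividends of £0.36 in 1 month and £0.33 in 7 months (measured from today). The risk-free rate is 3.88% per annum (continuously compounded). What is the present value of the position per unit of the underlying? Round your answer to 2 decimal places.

PV(remaining dividends) I = 0.36·e^(−0.0388·1/12) + 0.33·e^(−0.0388·7/12) = 0.6815
Current forward F = (S − I)·e^(rT) = (46.22 − 0.6815)·e^(0.0388·13/12) = 45.5385 × 1.042929 = 47.4934
Value (long) = (F − K)·e^(−rT) = (47.4934 − 49.97) × 0.958838 = -2.3747
Short position value = −(long value) = £2.37

£2.37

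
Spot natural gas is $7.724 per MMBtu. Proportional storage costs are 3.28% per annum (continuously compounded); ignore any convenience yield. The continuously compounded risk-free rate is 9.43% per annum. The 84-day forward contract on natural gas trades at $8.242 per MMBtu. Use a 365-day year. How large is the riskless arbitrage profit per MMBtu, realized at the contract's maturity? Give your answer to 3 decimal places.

Fair forward: F* = S·e^(carry·T), with carry = (r + u) = 0.0943 + 0.0328 = 0.1271
F* = 7.724 · e^(0.1271 × 84/365) = 7.724 · e^0.029250 = 7.724 × 1.029682 = $7.9533
Market $8.242 > fair $7.9533: forward overpriced → cash-and-carry (buy spot, short the forward).
At maturity, profit = |F_mkt − F*| = |8.242 − 7.9533| = $0.289 per MMBtu

$0.289 per MMBtu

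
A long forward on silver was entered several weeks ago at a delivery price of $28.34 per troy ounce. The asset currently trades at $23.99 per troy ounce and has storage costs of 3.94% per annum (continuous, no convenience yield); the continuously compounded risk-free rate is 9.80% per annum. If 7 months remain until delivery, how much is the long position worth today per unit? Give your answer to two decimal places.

Current fair forward for the remaining 7 months: F = S·e^((r + u)·T), (r + u) = 0.0980 + 0.0394 = 0.1374
F = 23.99 · e^(0.1374 × 7/12) = 23.99 × 1.083450 = 25.9920
Value of long forward = (F − K)·e^(−rT) = (25.9920 − 28.34) · e^(−0.0980·7/12)
= -2.3480 × 0.944437 = -2.22

-$2.22 per troy ounce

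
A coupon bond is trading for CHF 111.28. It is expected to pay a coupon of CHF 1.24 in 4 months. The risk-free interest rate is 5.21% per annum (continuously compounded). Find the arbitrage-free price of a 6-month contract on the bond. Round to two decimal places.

PV(coupons) I = 1.24·e^(−0.0521·4/12)
I = 1.2187
F = (S − I)·e^(rT) = (111.28 − 1.2187) · e^(0.0521·6/12)
= 110.0613 · e^0.026050 = 110.0613 × 1.026392 = CHF 112.97

CHF 112.97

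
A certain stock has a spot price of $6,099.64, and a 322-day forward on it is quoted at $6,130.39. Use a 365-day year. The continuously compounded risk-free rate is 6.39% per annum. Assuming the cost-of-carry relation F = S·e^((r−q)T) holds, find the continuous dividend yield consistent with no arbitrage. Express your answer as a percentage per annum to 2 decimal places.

5.82%

From F = S·e^((r−q)T): (r − q) = ln(F/S)/T
ln(6130.39/6099.64) = ln(1.005041) = 0.005028
(r − q) = 0.005028 / (322/365) = 0.005699
q = r − ln(F/S)/T = 0.0639 − 0.005699 = 0.058201
q = 5.82%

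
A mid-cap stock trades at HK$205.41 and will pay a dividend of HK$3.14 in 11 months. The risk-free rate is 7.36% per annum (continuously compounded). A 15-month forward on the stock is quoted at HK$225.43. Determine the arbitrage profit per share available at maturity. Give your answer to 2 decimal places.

HK$3.44 per share

PV(dividends) I = 3.14·e^(−0.0736·11/12) = 2.9351
Fair forward F* = (S − I)·e^(rT) = (205.41 − 2.9351)·e^0.092000 = 202.4749 × 1.096365 = 221.9864
Market HK$225.43 > fair 221.9864: forward overpriced → cash-and-carry (borrow at r, buy the stock and collect the dividends, short the forward).
Profit at T = |F_mkt − F*| = |225.43 − 221.9864| = HK$3.44 per share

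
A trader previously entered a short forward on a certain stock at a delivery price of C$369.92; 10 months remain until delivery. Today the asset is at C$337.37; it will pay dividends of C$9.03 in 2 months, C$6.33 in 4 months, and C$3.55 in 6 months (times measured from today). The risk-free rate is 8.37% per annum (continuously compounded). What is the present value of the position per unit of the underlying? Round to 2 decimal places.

C$26.09

PV(remaining dividends) I = 9.03·e^(−0.0837·2/12) + 6.33·e^(−0.0837·4/12) + 3.55·e^(−0.0837·6/12) = 18.4652
Current forward F = (S − I)·e^(rT) = (337.37 − 18.4652)·e^(0.0837·10/12) = 318.9048 × 1.072240 = 341.9425
Value (long) = (F − K)·e^(−rT) = (341.9425 − 369.92) × 0.932627 = -26.0926
Short position value = −(long value) = C$26.09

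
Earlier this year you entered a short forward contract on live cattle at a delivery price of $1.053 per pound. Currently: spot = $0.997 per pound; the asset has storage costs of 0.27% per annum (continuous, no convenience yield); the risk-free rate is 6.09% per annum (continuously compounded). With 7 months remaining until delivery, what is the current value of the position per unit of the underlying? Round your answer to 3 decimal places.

$0.018 per pound

Current fair forward for the remaining 7 months: F = S·e^((r + u)·T), (r + u) = 0.0609 + 0.0027 = 0.0636
F = 0.997 · e^(0.0636 × 7/12) = 0.997 × 1.037797 = 1.0347
Value of long forward = (F − K)·e^(−rT) = (1.0347 − 1.053) · e^(−0.0609·7/12)
= -0.0183 × 0.965099 = -0.018
Short position value = −(long value) = $0.018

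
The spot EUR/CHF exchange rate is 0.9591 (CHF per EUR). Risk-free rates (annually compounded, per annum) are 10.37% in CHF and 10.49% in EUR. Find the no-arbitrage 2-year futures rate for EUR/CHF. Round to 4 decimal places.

0.9570

By covered interest parity, F = S · (1+r_CHF)^T / (1+r_EUR)^T
= 0.9591 × 1.218154 / 1.220804 = 0.9591 × 0.997829
F = 0.9570 CHF per EUR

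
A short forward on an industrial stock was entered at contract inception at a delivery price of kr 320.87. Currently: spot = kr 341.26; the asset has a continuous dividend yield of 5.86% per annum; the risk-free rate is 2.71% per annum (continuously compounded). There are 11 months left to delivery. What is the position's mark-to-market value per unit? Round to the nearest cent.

Current fair forward for the remaining 11 months: F = S·e^((r − q)·T), (r − q) = 0.0271 − 0.0586 = -0.0315
F = 341.26 · e^(-0.0315 × 11/12) = 341.26 × 0.971538 = 331.5471
Value of long forward = (F − K)·e^(−rT) = (331.5471 − 320.87) · e^(−0.0271·11/12)
= 10.6771 × 0.975464 = 10.42
Short position value = −(long value) = -kr 10.42

-kr 10.42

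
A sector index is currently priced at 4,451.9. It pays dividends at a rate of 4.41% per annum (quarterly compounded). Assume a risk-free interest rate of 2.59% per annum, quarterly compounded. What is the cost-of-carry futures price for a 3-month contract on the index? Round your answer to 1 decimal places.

4,431.9

F = S · (1+r/4)^(4T) / (1+q/4)^(4T)
= 4451.9 × 1.006475 / 1.011025 = 4451.9 × 0.995500
F = 4,431.9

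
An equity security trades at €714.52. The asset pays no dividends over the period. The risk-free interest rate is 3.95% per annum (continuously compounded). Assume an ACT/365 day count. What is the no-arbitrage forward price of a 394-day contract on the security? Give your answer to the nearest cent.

F = S·e^(rT) = 714.52 · e^(0.0395 × 394/365)
= 714.52 · e^0.042638 = 714.52 × 1.043560
F = €745.64

€745.64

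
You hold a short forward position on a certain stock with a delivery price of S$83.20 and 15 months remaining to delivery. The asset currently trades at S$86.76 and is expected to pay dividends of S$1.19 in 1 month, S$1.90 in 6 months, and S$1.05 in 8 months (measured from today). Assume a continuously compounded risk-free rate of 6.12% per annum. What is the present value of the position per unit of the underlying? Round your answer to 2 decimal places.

-S$5.65

PV(remaining dividends) I = 1.19·e^(−0.0612·1/12) + 1.90·e^(−0.0612·6/12) + 1.05·e^(−0.0612·8/12) = 4.0347
Current forward F = (S − I)·e^(rT) = (86.76 − 4.0347)·e^(0.0612·15/12) = 82.7253 × 1.079502 = 89.3021
Value (long) = (F − K)·e^(−rT) = (89.3021 − 83.20) × 0.926353 = 5.6527
Short position value = −(long value) = -S$5.65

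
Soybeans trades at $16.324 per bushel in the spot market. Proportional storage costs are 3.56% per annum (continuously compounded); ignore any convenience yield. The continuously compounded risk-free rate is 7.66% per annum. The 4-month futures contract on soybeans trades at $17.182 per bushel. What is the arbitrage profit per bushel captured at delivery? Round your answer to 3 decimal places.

Fair futures: F* = S·e^(carry·T), with carry = (r + u) = 0.0766 + 0.0356 = 0.1122
F* = 16.324 · e^(0.1122 × 4/12) = 16.324 · e^0.037400 = 16.324 × 1.038108 = $16.9461
Market $17.182 > fair $16.9461: forward overpriced → cash-and-carry (buy spot, short the forward).
At maturity, profit = |F_mkt − F*| = |17.182 − 16.9461| = $0.236 per bushel

$0.236 per bushel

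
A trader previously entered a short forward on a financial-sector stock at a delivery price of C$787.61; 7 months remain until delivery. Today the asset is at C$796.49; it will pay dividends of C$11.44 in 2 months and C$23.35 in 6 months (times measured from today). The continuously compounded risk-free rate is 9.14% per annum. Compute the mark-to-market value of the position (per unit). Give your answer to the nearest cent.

-C$16.20

PV(remaining dividends) I = 11.44·e^(−0.0914·2/12) + 23.35·e^(−0.0914·6/12) = 33.5740
Current forward F = (S − I)·e^(rT) = (796.49 − 33.5740)·e^(0.0914·7/12) = 762.9160 × 1.054764 = 804.6963
Value (long) = (F − K)·e^(−rT) = (804.6963 − 787.61) × 0.948080 = 16.1992
Short position value = −(long value) = -C$16.20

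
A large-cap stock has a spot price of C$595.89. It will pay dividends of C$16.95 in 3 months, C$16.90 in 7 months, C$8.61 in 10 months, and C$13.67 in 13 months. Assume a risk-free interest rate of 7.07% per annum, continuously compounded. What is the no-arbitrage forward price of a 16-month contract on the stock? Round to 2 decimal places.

PV(dividends) I = 16.95·e^(−0.0707·3/12) + 16.90·e^(−0.0707·7/12) + 8.61·e^(−0.0707·10/12) + 13.67·e^(−0.0707·13/12)
I = 16.6530 + 16.2172 + 8.1174 + 12.6621 = 53.6497
F = (S − I)·e^(rT) = (595.89 − 53.6497) · e^(0.0707·16/12)
= 542.2403 · e^0.094267 = 542.2403 × 1.098853 = C$595.84

C$595.84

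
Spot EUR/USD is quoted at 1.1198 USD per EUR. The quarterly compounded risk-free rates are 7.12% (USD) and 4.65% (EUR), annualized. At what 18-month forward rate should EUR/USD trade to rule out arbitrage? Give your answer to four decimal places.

1.1614

By covered interest parity, F = S · (1+r_USD/4)^(4T) / (1+r_EUR/4)^(4T)
= 1.1198 × 1.111667 / 1.071809 = 1.1198 × 1.037188
F = 1.1614 USD per EUR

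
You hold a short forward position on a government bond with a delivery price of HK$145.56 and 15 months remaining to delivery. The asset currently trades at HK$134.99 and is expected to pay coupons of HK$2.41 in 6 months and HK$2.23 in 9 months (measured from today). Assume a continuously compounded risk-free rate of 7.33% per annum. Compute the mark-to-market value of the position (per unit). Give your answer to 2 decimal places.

HK$2.26

PV(remaining coupons) I = 2.41·e^(−0.0733·6/12) + 2.23·e^(−0.0733·9/12) = 4.4340
Current forward F = (S − I)·e^(rT) = (134.99 − 4.4340)·e^(0.0733·15/12) = 130.5560 × 1.095954 = 143.0834
Value (long) = (F − K)·e^(−rT) = (143.0834 − 145.56) × 0.912447 = -2.2598
Short position value = −(long value) = HK$2.26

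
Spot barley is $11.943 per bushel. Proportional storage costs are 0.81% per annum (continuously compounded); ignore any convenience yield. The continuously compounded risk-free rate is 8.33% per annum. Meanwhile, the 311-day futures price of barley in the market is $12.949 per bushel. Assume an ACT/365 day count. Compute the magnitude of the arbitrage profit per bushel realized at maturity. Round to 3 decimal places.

Fair futures: F* = S·e^(carry·T), with carry = (r + u) = 0.0833 + 0.0081 = 0.0914
F* = 11.943 · e^(0.0914 × 311/365) = 11.943 · e^0.077878 = 11.943 × 1.080991 = $12.9103
Market $12.949 > fair $12.9103: forward overpriced → cash-and-carry (buy spot, short the forward).
At maturity, profit = |F_mkt − F*| = |12.949 − 12.9103| = $0.039 per bushel

$0.039 per bushel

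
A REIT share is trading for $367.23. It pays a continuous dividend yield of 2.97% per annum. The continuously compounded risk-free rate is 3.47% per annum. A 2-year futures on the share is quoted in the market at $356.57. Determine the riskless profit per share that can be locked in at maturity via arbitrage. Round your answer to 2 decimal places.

$14.35 per share

Fair futures: F* = S·e^(carry·T), with carry = (r − q) = 0.0347 − 0.0297 = 0.0050
F* = 367.23 · e^(0.0050 × 2) = 367.23 · e^0.010000 = 367.23 × 1.010050 = $370.9207
Market $356.57 < fair $370.9207: forward underpriced → reverse cash-and-carry (short spot, go long the forward).
At maturity, profit = |F_mkt − F*| = |356.57 − 370.9207| = $14.35 per share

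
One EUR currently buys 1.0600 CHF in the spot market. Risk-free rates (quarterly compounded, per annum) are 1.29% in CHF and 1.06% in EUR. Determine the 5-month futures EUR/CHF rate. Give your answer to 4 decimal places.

1.0610

By covered interest parity, F = S · (1+r_CHF/4)^(4T) / (1+r_EUR/4)^(4T)
= 1.0600 × 1.005381 / 1.004421 = 1.0600 × 1.000956
F = 1.0610 CHF per EUR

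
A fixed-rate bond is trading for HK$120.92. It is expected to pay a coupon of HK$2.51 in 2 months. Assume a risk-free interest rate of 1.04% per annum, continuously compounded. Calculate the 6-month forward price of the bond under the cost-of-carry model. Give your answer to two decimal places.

HK$119.03

PV(coupons) I = 2.51·e^(−0.0104·2/12)
I = 2.5057
F = (S − I)·e^(rT) = (120.92 − 2.5057) · e^(0.0104·6/12)
= 118.4143 · e^0.005200 = 118.4143 × 1.005214 = HK$119.03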